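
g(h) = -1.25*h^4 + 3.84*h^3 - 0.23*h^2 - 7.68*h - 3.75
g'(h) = -5.0*h^3 + 11.52*h^2 - 0.46*h - 7.68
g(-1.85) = -29.28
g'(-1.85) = 64.26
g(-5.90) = -2269.77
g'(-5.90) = 1422.94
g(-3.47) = -321.54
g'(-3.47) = 341.54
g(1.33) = -9.25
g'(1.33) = 0.32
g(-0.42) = -0.89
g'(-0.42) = -5.08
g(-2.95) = -176.34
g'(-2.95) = 222.29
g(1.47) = -9.18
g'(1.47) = 0.65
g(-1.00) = -1.39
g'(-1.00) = 9.30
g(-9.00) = -10953.87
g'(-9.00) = 4574.58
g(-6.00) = -2415.39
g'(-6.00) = 1489.80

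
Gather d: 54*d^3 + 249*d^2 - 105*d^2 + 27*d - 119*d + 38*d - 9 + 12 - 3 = 54*d^3 + 144*d^2 - 54*d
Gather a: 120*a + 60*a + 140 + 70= 180*a + 210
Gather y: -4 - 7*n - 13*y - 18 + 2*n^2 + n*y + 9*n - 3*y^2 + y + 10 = 2*n^2 + 2*n - 3*y^2 + y*(n - 12) - 12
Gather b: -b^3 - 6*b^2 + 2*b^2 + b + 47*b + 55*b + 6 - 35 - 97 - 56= -b^3 - 4*b^2 + 103*b - 182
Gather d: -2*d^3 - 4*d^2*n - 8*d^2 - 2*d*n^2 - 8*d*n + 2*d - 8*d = -2*d^3 + d^2*(-4*n - 8) + d*(-2*n^2 - 8*n - 6)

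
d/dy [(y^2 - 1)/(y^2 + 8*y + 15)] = 8*(y^2 + 4*y + 1)/(y^4 + 16*y^3 + 94*y^2 + 240*y + 225)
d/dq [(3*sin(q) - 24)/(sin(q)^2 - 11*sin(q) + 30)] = 3*(16*sin(q) + cos(q)^2 - 59)*cos(q)/(sin(q)^2 - 11*sin(q) + 30)^2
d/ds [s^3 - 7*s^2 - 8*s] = 3*s^2 - 14*s - 8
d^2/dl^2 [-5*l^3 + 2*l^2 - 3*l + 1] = 4 - 30*l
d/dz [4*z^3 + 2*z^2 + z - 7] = 12*z^2 + 4*z + 1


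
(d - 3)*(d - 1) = d^2 - 4*d + 3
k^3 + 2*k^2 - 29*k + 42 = (k - 3)*(k - 2)*(k + 7)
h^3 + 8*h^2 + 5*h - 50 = (h - 2)*(h + 5)^2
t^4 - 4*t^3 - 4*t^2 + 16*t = t*(t - 4)*(t - 2)*(t + 2)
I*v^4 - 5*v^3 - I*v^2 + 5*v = v*(v - 1)*(v + 5*I)*(I*v + I)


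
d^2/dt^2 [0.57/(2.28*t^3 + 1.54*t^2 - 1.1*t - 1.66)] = (-(7.7976*t + 1.7556)*(2.28*t^3 + 1.54*t^2 - 1.1*t - 1.66) + 0.57*(6.84*t^2 + 3.08*t - 1.1)*(13.68*t^2 + 6.16*t - 2.2))/(2.28*t^3 + 1.54*t^2 - 1.1*t - 1.66)^3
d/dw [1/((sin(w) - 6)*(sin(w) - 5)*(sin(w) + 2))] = (-3*sin(w)^2 + 18*sin(w) - 8)*cos(w)/((sin(w) - 6)^2*(sin(w) - 5)^2*(sin(w) + 2)^2)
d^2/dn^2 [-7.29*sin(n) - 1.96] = 7.29*sin(n)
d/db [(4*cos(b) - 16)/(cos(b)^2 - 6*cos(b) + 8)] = 4*sin(b)/(cos(b) - 2)^2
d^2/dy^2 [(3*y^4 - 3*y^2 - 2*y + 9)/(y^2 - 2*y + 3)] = 2*(3*y^6 - 18*y^5 + 63*y^4 - 152*y^3 + 216*y^2 - 36*y - 30)/(y^6 - 6*y^5 + 21*y^4 - 44*y^3 + 63*y^2 - 54*y + 27)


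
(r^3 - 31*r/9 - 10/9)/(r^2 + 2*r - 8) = (r^2 + 2*r + 5/9)/(r + 4)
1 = 1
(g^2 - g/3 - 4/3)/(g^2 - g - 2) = (g - 4/3)/(g - 2)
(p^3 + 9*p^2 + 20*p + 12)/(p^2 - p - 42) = (p^2 + 3*p + 2)/(p - 7)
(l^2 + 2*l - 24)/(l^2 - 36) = (l - 4)/(l - 6)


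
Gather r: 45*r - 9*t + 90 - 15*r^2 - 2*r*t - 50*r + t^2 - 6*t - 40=-15*r^2 + r*(-2*t - 5) + t^2 - 15*t + 50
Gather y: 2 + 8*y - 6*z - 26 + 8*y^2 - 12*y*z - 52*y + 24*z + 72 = 8*y^2 + y*(-12*z - 44) + 18*z + 48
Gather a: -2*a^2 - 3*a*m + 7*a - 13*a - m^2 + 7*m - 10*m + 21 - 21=-2*a^2 + a*(-3*m - 6) - m^2 - 3*m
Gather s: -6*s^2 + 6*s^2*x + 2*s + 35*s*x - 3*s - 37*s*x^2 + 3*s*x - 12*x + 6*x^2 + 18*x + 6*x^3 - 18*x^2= s^2*(6*x - 6) + s*(-37*x^2 + 38*x - 1) + 6*x^3 - 12*x^2 + 6*x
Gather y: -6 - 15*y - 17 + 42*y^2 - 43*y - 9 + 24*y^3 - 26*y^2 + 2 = 24*y^3 + 16*y^2 - 58*y - 30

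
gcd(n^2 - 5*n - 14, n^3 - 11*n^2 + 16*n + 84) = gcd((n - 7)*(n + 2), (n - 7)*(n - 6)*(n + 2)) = n^2 - 5*n - 14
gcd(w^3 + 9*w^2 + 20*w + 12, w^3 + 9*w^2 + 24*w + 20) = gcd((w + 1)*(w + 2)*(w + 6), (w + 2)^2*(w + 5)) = w + 2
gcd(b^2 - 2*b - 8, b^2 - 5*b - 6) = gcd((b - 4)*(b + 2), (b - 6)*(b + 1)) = 1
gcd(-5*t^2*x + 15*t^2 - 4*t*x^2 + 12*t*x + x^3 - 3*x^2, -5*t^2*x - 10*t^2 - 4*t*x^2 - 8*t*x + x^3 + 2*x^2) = -5*t^2 - 4*t*x + x^2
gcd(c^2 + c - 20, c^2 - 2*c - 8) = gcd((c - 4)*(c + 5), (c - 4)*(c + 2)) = c - 4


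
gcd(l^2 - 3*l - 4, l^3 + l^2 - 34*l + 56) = l - 4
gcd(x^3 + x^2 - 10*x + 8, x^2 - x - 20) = x + 4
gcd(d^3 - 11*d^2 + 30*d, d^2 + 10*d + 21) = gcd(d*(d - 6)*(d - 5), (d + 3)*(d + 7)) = 1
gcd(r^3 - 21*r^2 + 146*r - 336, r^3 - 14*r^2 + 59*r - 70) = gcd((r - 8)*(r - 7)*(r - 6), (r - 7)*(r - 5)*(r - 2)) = r - 7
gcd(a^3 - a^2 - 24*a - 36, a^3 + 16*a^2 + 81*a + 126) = a + 3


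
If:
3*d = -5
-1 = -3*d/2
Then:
No Solution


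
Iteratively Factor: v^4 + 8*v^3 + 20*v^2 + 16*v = (v + 2)*(v^3 + 6*v^2 + 8*v) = (v + 2)*(v + 4)*(v^2 + 2*v) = (v + 2)^2*(v + 4)*(v)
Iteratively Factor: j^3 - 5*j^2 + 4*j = (j)*(j^2 - 5*j + 4) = j*(j - 1)*(j - 4)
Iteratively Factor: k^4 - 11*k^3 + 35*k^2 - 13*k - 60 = (k - 3)*(k^3 - 8*k^2 + 11*k + 20) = (k - 4)*(k - 3)*(k^2 - 4*k - 5) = (k - 4)*(k - 3)*(k + 1)*(k - 5)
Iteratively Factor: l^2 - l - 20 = (l + 4)*(l - 5)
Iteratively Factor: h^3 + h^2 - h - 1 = (h + 1)*(h^2 - 1) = (h - 1)*(h + 1)*(h + 1)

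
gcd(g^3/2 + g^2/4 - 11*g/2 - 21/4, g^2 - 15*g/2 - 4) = 1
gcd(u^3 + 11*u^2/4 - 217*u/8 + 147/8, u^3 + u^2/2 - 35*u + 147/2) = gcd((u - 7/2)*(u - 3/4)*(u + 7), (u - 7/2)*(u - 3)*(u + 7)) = u^2 + 7*u/2 - 49/2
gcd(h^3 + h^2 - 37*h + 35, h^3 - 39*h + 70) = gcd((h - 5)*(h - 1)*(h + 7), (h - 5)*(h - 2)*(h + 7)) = h^2 + 2*h - 35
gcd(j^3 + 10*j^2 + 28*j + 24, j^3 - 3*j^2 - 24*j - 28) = j^2 + 4*j + 4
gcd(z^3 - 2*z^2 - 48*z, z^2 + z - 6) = 1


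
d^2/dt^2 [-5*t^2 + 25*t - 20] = -10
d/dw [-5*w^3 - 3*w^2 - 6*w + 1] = -15*w^2 - 6*w - 6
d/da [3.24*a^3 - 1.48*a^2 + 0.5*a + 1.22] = 9.72*a^2 - 2.96*a + 0.5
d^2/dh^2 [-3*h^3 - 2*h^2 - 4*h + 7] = -18*h - 4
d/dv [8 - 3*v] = -3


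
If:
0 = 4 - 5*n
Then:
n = 4/5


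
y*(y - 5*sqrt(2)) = y^2 - 5*sqrt(2)*y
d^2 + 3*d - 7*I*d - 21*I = (d + 3)*(d - 7*I)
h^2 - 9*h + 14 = (h - 7)*(h - 2)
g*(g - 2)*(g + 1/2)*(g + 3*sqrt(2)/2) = g^4 - 3*g^3/2 + 3*sqrt(2)*g^3/2 - 9*sqrt(2)*g^2/4 - g^2 - 3*sqrt(2)*g/2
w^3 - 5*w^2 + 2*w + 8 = (w - 4)*(w - 2)*(w + 1)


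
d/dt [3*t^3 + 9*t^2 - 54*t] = 9*t^2 + 18*t - 54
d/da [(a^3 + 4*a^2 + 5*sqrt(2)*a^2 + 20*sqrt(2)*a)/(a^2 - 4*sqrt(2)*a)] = (a^2 - 8*sqrt(2)*a - 36*sqrt(2) - 40)/(a^2 - 8*sqrt(2)*a + 32)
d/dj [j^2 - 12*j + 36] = 2*j - 12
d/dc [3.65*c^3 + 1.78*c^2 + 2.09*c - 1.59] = 10.95*c^2 + 3.56*c + 2.09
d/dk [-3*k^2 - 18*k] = -6*k - 18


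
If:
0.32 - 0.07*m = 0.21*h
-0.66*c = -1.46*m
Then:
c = 2.21212121212121*m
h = 1.52380952380952 - 0.333333333333333*m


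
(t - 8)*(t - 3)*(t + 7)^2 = t^4 + 3*t^3 - 81*t^2 - 203*t + 1176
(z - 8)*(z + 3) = z^2 - 5*z - 24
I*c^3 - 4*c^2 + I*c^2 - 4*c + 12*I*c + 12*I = (c - 2*I)*(c + 6*I)*(I*c + I)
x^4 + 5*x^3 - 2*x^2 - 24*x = x*(x - 2)*(x + 3)*(x + 4)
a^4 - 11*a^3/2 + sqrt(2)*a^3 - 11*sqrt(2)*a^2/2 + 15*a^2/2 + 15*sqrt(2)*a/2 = a*(a - 3)*(a - 5/2)*(a + sqrt(2))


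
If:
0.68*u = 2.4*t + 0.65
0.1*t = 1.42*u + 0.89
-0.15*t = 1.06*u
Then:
No Solution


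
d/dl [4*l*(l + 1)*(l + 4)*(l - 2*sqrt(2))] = 16*l^3 - 24*sqrt(2)*l^2 + 60*l^2 - 80*sqrt(2)*l + 32*l - 32*sqrt(2)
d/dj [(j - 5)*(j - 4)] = 2*j - 9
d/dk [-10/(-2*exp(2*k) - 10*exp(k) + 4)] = (-10*exp(k) - 25)*exp(k)/(exp(2*k) + 5*exp(k) - 2)^2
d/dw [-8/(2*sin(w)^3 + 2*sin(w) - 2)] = 4*(3*sin(w)^2 + 1)*cos(w)/(sin(w)^3 + sin(w) - 1)^2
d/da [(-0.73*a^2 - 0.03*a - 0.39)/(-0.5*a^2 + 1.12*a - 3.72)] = (-0.8326*a^2 + 5.0412*a + 0.5484)/(0.25*a^4 - 1.12*a^3 + 4.9744*a^2 - 8.3328*a + 13.8384)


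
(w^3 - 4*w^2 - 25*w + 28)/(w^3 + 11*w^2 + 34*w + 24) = (w^2 - 8*w + 7)/(w^2 + 7*w + 6)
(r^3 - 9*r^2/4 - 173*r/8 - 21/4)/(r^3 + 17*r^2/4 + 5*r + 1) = (r^2 - 5*r/2 - 21)/(r^2 + 4*r + 4)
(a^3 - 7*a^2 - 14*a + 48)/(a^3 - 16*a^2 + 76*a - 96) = (a + 3)/(a - 6)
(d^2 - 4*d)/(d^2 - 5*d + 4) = d/(d - 1)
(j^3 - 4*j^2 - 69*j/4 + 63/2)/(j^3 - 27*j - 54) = (j^2 + 2*j - 21/4)/(j^2 + 6*j + 9)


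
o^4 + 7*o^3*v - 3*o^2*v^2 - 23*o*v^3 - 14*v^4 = (o - 2*v)*(o + v)^2*(o + 7*v)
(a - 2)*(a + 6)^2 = a^3 + 10*a^2 + 12*a - 72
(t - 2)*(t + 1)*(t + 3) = t^3 + 2*t^2 - 5*t - 6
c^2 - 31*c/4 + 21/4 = (c - 7)*(c - 3/4)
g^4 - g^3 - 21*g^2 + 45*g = g*(g - 3)^2*(g + 5)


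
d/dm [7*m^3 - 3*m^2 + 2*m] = 21*m^2 - 6*m + 2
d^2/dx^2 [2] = 0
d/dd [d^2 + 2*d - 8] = 2*d + 2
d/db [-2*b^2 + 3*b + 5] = 3 - 4*b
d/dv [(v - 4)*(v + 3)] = 2*v - 1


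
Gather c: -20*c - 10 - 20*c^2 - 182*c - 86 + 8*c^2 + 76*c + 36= -12*c^2 - 126*c - 60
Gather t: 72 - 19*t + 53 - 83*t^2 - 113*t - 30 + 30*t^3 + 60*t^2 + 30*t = 30*t^3 - 23*t^2 - 102*t + 95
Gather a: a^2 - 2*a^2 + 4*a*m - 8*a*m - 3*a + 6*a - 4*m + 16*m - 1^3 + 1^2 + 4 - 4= -a^2 + a*(3 - 4*m) + 12*m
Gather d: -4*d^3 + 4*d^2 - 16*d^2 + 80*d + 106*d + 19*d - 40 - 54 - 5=-4*d^3 - 12*d^2 + 205*d - 99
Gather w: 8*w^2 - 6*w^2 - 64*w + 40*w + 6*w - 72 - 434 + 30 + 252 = 2*w^2 - 18*w - 224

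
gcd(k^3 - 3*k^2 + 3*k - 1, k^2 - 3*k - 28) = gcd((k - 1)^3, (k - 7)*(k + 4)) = 1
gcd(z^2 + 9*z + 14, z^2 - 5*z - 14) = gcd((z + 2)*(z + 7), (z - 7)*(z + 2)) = z + 2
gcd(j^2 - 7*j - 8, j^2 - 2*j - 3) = j + 1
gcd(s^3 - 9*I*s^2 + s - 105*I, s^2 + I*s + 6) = s + 3*I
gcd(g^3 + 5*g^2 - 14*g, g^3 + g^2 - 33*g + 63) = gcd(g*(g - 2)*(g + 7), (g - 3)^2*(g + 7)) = g + 7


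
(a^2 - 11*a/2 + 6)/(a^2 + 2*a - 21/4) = 2*(a - 4)/(2*a + 7)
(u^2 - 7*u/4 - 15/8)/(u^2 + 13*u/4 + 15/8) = (2*u - 5)/(2*u + 5)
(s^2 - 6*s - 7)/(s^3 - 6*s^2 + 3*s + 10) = (s - 7)/(s^2 - 7*s + 10)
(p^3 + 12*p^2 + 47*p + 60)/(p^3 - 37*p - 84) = (p + 5)/(p - 7)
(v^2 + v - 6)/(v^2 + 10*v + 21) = (v - 2)/(v + 7)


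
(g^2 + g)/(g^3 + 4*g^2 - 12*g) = (g + 1)/(g^2 + 4*g - 12)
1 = 1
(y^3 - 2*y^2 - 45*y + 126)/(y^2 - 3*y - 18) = (y^2 + 4*y - 21)/(y + 3)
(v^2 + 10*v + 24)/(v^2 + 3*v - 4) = (v + 6)/(v - 1)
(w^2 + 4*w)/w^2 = (w + 4)/w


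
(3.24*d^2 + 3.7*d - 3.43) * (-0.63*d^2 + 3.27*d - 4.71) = -2.0412*d^4 + 8.2638*d^3 - 1.0005*d^2 - 28.6431*d + 16.1553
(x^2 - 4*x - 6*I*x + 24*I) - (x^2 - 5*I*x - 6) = -4*x - I*x + 6 + 24*I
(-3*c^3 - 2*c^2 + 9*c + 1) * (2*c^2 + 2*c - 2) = -6*c^5 - 10*c^4 + 20*c^3 + 24*c^2 - 16*c - 2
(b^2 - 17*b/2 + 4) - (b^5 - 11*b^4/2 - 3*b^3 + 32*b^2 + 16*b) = -b^5 + 11*b^4/2 + 3*b^3 - 31*b^2 - 49*b/2 + 4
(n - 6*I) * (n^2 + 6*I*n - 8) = n^3 + 28*n + 48*I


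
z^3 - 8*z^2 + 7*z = z*(z - 7)*(z - 1)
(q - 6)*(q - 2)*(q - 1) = q^3 - 9*q^2 + 20*q - 12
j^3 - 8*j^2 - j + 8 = (j - 8)*(j - 1)*(j + 1)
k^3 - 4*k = k*(k - 2)*(k + 2)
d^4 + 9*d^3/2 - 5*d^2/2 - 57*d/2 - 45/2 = (d - 5/2)*(d + 1)*(d + 3)^2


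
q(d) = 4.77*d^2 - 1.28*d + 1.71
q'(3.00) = 27.34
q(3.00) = 40.80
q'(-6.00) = -58.52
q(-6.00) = 181.11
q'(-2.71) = -27.13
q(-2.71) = 40.21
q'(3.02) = 27.53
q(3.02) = 41.35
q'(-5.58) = -54.51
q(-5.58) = 157.37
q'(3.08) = 28.10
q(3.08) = 43.02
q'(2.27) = 20.38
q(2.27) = 23.38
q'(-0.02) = -1.47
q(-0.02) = 1.74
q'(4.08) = 37.64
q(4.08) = 75.89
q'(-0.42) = -5.29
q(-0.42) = 3.09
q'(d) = 9.54*d - 1.28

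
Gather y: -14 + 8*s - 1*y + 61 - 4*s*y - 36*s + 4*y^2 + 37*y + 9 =-28*s + 4*y^2 + y*(36 - 4*s) + 56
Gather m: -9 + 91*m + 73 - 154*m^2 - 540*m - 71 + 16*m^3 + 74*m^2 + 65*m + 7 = 16*m^3 - 80*m^2 - 384*m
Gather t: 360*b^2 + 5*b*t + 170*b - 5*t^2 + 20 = 360*b^2 + 5*b*t + 170*b - 5*t^2 + 20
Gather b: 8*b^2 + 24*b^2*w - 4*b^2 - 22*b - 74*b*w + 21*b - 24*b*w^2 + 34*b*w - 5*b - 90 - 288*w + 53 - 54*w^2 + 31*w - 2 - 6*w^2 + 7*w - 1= b^2*(24*w + 4) + b*(-24*w^2 - 40*w - 6) - 60*w^2 - 250*w - 40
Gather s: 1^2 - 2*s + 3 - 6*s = 4 - 8*s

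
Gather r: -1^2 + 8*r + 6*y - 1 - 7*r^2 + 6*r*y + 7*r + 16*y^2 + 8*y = -7*r^2 + r*(6*y + 15) + 16*y^2 + 14*y - 2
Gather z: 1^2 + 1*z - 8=z - 7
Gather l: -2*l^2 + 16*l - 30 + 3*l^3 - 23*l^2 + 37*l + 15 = 3*l^3 - 25*l^2 + 53*l - 15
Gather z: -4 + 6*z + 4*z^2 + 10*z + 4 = 4*z^2 + 16*z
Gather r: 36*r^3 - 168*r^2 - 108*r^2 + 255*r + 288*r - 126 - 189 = 36*r^3 - 276*r^2 + 543*r - 315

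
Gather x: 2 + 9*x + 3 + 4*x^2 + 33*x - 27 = 4*x^2 + 42*x - 22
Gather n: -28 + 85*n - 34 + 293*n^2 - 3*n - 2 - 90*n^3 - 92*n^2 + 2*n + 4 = -90*n^3 + 201*n^2 + 84*n - 60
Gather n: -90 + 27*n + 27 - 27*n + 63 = 0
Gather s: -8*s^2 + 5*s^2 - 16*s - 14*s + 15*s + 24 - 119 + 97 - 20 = -3*s^2 - 15*s - 18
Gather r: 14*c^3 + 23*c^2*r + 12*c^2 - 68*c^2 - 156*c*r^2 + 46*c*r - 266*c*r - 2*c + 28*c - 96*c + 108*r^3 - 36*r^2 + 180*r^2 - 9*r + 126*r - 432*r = 14*c^3 - 56*c^2 - 70*c + 108*r^3 + r^2*(144 - 156*c) + r*(23*c^2 - 220*c - 315)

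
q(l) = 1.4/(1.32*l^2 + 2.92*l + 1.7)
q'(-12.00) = 0.00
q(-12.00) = 0.01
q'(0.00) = -1.41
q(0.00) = 0.82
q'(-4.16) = 0.07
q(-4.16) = 0.11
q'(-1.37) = 31.10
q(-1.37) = 7.90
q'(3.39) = -0.02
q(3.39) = 0.05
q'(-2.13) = 1.75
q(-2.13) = 0.95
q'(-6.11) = 0.02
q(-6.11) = 0.04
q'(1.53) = -0.11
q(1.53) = 0.15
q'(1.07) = -0.20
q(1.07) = 0.22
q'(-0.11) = -1.89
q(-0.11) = 1.00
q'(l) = 1.4*(-2.64*l - 2.92)/(1.32*l^2 + 2.92*l + 1.7)^2 = (-3.696*l - 4.088)/(1.32*l^2 + 2.92*l + 1.7)^2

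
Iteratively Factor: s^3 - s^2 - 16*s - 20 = (s - 5)*(s^2 + 4*s + 4) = (s - 5)*(s + 2)*(s + 2)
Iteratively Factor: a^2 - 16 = (a - 4)*(a + 4)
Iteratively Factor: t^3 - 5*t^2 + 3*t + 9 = (t + 1)*(t^2 - 6*t + 9) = (t - 3)*(t + 1)*(t - 3)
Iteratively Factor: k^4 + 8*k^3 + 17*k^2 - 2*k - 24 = (k + 2)*(k^3 + 6*k^2 + 5*k - 12) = (k - 1)*(k + 2)*(k^2 + 7*k + 12) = (k - 1)*(k + 2)*(k + 4)*(k + 3)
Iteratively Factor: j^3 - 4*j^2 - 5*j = (j)*(j^2 - 4*j - 5) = j*(j - 5)*(j + 1)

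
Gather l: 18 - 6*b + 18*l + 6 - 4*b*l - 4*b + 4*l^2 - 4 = -10*b + 4*l^2 + l*(18 - 4*b) + 20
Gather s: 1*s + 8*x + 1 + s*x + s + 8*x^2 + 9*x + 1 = s*(x + 2) + 8*x^2 + 17*x + 2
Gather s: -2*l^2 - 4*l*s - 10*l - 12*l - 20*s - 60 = -2*l^2 - 22*l + s*(-4*l - 20) - 60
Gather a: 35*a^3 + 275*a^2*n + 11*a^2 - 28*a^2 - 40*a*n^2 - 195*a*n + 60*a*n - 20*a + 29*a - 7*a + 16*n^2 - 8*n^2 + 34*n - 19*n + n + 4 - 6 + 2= 35*a^3 + a^2*(275*n - 17) + a*(-40*n^2 - 135*n + 2) + 8*n^2 + 16*n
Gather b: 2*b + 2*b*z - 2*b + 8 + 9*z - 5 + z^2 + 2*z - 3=2*b*z + z^2 + 11*z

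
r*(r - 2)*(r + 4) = r^3 + 2*r^2 - 8*r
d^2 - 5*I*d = d*(d - 5*I)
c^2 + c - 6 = (c - 2)*(c + 3)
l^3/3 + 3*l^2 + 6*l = l*(l/3 + 1)*(l + 6)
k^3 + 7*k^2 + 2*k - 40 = (k - 2)*(k + 4)*(k + 5)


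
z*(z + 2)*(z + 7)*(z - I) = z^4 + 9*z^3 - I*z^3 + 14*z^2 - 9*I*z^2 - 14*I*z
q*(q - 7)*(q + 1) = q^3 - 6*q^2 - 7*q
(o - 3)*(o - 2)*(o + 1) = o^3 - 4*o^2 + o + 6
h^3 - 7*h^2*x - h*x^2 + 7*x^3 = (h - 7*x)*(h - x)*(h + x)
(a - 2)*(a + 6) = a^2 + 4*a - 12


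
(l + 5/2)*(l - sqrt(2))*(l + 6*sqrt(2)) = l^3 + 5*l^2/2 + 5*sqrt(2)*l^2 - 12*l + 25*sqrt(2)*l/2 - 30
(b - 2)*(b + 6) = b^2 + 4*b - 12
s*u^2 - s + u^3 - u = (s + u)*(u - 1)*(u + 1)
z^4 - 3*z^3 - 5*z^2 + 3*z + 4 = (z - 4)*(z - 1)*(z + 1)^2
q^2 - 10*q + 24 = (q - 6)*(q - 4)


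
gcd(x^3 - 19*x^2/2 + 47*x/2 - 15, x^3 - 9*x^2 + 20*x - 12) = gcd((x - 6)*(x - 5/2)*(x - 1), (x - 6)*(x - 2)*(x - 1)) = x^2 - 7*x + 6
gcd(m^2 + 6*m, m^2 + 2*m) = m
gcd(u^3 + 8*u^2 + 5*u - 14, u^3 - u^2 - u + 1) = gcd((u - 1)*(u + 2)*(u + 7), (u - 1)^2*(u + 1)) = u - 1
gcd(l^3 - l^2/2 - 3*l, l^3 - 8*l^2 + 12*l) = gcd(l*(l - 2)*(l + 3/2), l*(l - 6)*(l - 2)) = l^2 - 2*l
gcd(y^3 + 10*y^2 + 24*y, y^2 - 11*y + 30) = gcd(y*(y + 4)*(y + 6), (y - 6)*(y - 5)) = 1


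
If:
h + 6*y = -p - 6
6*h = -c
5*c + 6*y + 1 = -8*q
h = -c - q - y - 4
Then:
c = -6*y/5 - 93/5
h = y/5 + 31/10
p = -31*y/5 - 91/10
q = 23/2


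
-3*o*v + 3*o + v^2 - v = (-3*o + v)*(v - 1)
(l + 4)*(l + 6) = l^2 + 10*l + 24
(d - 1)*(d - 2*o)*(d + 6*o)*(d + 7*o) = d^4 + 11*d^3*o - d^3 + 16*d^2*o^2 - 11*d^2*o - 84*d*o^3 - 16*d*o^2 + 84*o^3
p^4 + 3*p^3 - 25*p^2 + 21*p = p*(p - 3)*(p - 1)*(p + 7)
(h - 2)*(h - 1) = h^2 - 3*h + 2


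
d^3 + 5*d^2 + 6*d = d*(d + 2)*(d + 3)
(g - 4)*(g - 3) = g^2 - 7*g + 12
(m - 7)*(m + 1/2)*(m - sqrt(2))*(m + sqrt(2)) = m^4 - 13*m^3/2 - 11*m^2/2 + 13*m + 7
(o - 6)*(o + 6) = o^2 - 36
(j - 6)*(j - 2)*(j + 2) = j^3 - 6*j^2 - 4*j + 24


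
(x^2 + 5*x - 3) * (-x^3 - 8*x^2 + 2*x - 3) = -x^5 - 13*x^4 - 35*x^3 + 31*x^2 - 21*x + 9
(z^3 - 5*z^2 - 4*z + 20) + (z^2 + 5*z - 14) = z^3 - 4*z^2 + z + 6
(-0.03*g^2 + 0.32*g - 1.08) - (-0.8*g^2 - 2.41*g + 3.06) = 0.77*g^2 + 2.73*g - 4.14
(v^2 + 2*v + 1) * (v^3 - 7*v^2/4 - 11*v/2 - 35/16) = v^5 + v^4/4 - 8*v^3 - 239*v^2/16 - 79*v/8 - 35/16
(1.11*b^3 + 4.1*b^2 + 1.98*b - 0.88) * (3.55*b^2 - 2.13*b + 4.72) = 3.9405*b^5 + 12.1907*b^4 + 3.5352*b^3 + 12.0106*b^2 + 11.22*b - 4.1536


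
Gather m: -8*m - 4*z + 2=-8*m - 4*z + 2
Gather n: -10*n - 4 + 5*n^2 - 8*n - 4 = 5*n^2 - 18*n - 8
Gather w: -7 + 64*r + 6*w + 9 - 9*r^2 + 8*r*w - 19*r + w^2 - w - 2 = -9*r^2 + 45*r + w^2 + w*(8*r + 5)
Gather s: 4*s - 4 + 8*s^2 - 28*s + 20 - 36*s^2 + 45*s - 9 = -28*s^2 + 21*s + 7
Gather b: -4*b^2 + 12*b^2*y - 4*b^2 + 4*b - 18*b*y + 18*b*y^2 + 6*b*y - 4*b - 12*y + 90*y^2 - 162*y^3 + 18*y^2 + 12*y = b^2*(12*y - 8) + b*(18*y^2 - 12*y) - 162*y^3 + 108*y^2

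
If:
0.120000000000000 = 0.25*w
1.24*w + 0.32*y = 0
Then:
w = 0.48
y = -1.86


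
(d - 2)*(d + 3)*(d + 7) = d^3 + 8*d^2 + d - 42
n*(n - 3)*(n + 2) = n^3 - n^2 - 6*n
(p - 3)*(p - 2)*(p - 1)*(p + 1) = p^4 - 5*p^3 + 5*p^2 + 5*p - 6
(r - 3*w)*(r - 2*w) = r^2 - 5*r*w + 6*w^2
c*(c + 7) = c^2 + 7*c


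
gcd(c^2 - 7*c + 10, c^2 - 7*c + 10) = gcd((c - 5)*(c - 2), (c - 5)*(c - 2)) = c^2 - 7*c + 10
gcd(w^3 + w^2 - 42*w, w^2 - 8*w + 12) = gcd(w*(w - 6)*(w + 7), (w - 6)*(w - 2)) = w - 6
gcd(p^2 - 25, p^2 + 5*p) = p + 5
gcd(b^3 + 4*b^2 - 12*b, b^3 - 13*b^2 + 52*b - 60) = b - 2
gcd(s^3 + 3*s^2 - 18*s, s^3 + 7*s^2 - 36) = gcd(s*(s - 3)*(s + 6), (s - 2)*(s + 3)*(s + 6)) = s + 6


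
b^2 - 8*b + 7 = (b - 7)*(b - 1)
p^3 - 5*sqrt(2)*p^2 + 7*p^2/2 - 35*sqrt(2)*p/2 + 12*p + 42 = (p + 7/2)*(p - 3*sqrt(2))*(p - 2*sqrt(2))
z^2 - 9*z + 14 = (z - 7)*(z - 2)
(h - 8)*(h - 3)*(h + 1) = h^3 - 10*h^2 + 13*h + 24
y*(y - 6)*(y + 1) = y^3 - 5*y^2 - 6*y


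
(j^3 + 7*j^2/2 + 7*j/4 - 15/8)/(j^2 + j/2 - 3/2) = (j^2 + 2*j - 5/4)/(j - 1)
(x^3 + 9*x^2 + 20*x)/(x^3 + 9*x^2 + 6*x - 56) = x*(x + 5)/(x^2 + 5*x - 14)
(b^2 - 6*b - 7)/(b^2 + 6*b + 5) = (b - 7)/(b + 5)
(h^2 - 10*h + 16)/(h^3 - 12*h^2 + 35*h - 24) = (h - 2)/(h^2 - 4*h + 3)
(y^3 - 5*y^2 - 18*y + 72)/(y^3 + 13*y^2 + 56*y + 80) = (y^2 - 9*y + 18)/(y^2 + 9*y + 20)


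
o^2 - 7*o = o*(o - 7)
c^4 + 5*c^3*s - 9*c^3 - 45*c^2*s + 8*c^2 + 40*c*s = c*(c - 8)*(c - 1)*(c + 5*s)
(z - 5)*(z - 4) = z^2 - 9*z + 20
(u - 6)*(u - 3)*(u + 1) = u^3 - 8*u^2 + 9*u + 18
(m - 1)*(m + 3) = m^2 + 2*m - 3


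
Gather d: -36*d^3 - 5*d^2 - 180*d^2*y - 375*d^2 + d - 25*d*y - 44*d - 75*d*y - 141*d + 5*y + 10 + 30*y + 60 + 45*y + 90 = -36*d^3 + d^2*(-180*y - 380) + d*(-100*y - 184) + 80*y + 160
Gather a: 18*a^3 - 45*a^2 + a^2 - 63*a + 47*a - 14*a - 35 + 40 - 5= 18*a^3 - 44*a^2 - 30*a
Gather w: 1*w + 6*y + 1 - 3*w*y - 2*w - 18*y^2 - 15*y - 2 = w*(-3*y - 1) - 18*y^2 - 9*y - 1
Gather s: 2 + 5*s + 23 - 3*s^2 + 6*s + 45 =-3*s^2 + 11*s + 70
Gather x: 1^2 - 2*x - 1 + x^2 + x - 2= x^2 - x - 2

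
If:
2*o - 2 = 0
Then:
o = 1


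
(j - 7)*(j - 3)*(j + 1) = j^3 - 9*j^2 + 11*j + 21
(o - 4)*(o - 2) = o^2 - 6*o + 8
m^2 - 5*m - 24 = (m - 8)*(m + 3)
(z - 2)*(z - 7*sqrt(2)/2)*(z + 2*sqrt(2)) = z^3 - 3*sqrt(2)*z^2/2 - 2*z^2 - 14*z + 3*sqrt(2)*z + 28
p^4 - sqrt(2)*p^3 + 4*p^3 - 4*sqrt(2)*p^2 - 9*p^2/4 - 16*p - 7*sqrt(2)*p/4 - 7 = (p + 1/2)*(p + 7/2)*(p - 2*sqrt(2))*(p + sqrt(2))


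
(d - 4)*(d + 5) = d^2 + d - 20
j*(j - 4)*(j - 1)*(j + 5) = j^4 - 21*j^2 + 20*j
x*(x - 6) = x^2 - 6*x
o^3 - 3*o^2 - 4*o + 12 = (o - 3)*(o - 2)*(o + 2)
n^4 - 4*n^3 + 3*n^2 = n^2*(n - 3)*(n - 1)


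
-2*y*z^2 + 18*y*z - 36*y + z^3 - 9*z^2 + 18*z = (-2*y + z)*(z - 6)*(z - 3)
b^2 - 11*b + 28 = (b - 7)*(b - 4)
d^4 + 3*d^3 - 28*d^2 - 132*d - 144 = (d - 6)*(d + 2)*(d + 3)*(d + 4)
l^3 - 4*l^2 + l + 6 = (l - 3)*(l - 2)*(l + 1)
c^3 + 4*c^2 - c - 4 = (c - 1)*(c + 1)*(c + 4)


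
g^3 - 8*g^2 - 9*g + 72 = (g - 8)*(g - 3)*(g + 3)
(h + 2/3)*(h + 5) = h^2 + 17*h/3 + 10/3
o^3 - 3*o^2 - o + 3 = (o - 3)*(o - 1)*(o + 1)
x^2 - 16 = (x - 4)*(x + 4)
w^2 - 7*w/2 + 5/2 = (w - 5/2)*(w - 1)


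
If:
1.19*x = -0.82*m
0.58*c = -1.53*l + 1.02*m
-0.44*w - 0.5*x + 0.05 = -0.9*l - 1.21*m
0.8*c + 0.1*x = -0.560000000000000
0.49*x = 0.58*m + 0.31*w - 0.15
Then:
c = -0.70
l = 0.25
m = -0.02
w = 0.55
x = 0.02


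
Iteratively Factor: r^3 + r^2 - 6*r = (r)*(r^2 + r - 6) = r*(r + 3)*(r - 2)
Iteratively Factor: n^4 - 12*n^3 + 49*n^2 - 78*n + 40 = (n - 1)*(n^3 - 11*n^2 + 38*n - 40) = (n - 5)*(n - 1)*(n^2 - 6*n + 8) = (n - 5)*(n - 4)*(n - 1)*(n - 2)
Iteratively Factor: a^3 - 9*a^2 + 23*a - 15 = (a - 1)*(a^2 - 8*a + 15) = (a - 5)*(a - 1)*(a - 3)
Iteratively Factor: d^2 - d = (d - 1)*(d)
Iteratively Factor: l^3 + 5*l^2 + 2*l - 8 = (l - 1)*(l^2 + 6*l + 8) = (l - 1)*(l + 2)*(l + 4)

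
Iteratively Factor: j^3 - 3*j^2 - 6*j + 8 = (j - 1)*(j^2 - 2*j - 8) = (j - 4)*(j - 1)*(j + 2)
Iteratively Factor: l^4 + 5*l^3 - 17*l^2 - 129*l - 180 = (l + 3)*(l^3 + 2*l^2 - 23*l - 60) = (l + 3)*(l + 4)*(l^2 - 2*l - 15) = (l + 3)^2*(l + 4)*(l - 5)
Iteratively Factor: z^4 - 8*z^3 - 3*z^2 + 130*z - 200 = (z + 4)*(z^3 - 12*z^2 + 45*z - 50) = (z - 5)*(z + 4)*(z^2 - 7*z + 10) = (z - 5)*(z - 2)*(z + 4)*(z - 5)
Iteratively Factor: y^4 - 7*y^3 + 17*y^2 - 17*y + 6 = (y - 3)*(y^3 - 4*y^2 + 5*y - 2) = (y - 3)*(y - 1)*(y^2 - 3*y + 2) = (y - 3)*(y - 2)*(y - 1)*(y - 1)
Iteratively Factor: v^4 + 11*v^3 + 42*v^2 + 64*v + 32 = (v + 4)*(v^3 + 7*v^2 + 14*v + 8) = (v + 4)^2*(v^2 + 3*v + 2) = (v + 1)*(v + 4)^2*(v + 2)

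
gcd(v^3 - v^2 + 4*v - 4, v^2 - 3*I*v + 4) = 1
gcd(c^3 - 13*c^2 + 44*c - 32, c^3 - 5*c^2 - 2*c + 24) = c - 4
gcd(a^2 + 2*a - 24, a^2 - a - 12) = a - 4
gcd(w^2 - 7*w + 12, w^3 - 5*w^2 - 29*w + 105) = w - 3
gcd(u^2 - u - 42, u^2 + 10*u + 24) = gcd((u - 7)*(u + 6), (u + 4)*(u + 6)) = u + 6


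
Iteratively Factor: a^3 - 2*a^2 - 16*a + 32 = (a + 4)*(a^2 - 6*a + 8) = (a - 2)*(a + 4)*(a - 4)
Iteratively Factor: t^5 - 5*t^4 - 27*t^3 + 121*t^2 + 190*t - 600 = (t + 4)*(t^4 - 9*t^3 + 9*t^2 + 85*t - 150) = (t + 3)*(t + 4)*(t^3 - 12*t^2 + 45*t - 50) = (t - 2)*(t + 3)*(t + 4)*(t^2 - 10*t + 25) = (t - 5)*(t - 2)*(t + 3)*(t + 4)*(t - 5)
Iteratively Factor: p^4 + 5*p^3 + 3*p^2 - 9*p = (p)*(p^3 + 5*p^2 + 3*p - 9) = p*(p + 3)*(p^2 + 2*p - 3) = p*(p - 1)*(p + 3)*(p + 3)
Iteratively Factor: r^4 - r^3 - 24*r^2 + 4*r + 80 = (r - 2)*(r^3 + r^2 - 22*r - 40) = (r - 2)*(r + 2)*(r^2 - r - 20) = (r - 2)*(r + 2)*(r + 4)*(r - 5)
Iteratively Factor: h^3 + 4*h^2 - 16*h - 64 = (h + 4)*(h^2 - 16) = (h - 4)*(h + 4)*(h + 4)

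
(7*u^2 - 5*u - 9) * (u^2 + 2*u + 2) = 7*u^4 + 9*u^3 - 5*u^2 - 28*u - 18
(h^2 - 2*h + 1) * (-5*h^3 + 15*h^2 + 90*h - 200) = -5*h^5 + 25*h^4 + 55*h^3 - 365*h^2 + 490*h - 200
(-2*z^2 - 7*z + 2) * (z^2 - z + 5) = -2*z^4 - 5*z^3 - z^2 - 37*z + 10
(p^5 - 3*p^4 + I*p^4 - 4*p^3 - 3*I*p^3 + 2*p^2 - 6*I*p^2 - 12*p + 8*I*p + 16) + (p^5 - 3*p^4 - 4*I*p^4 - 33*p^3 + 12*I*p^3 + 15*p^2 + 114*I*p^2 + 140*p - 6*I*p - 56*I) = 2*p^5 - 6*p^4 - 3*I*p^4 - 37*p^3 + 9*I*p^3 + 17*p^2 + 108*I*p^2 + 128*p + 2*I*p + 16 - 56*I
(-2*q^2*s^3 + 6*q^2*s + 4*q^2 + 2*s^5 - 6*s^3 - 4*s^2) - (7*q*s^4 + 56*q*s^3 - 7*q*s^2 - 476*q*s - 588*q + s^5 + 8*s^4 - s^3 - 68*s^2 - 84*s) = -2*q^2*s^3 + 6*q^2*s + 4*q^2 - 7*q*s^4 - 56*q*s^3 + 7*q*s^2 + 476*q*s + 588*q + s^5 - 8*s^4 - 5*s^3 + 64*s^2 + 84*s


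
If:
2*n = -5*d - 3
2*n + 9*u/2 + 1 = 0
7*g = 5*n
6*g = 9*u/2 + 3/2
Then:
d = -139/220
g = 5/88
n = 7/88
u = -17/66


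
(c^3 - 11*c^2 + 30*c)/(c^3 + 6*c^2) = (c^2 - 11*c + 30)/(c*(c + 6))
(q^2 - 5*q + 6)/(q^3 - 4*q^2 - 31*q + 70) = (q - 3)/(q^2 - 2*q - 35)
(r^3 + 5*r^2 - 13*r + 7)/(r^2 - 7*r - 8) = (-r^3 - 5*r^2 + 13*r - 7)/(-r^2 + 7*r + 8)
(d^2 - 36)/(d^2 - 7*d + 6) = (d + 6)/(d - 1)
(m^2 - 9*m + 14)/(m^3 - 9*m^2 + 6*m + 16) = (m - 7)/(m^2 - 7*m - 8)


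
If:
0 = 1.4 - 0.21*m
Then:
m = 6.67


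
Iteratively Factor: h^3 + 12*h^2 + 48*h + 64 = (h + 4)*(h^2 + 8*h + 16) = (h + 4)^2*(h + 4)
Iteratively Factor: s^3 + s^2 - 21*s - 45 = (s + 3)*(s^2 - 2*s - 15) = (s + 3)^2*(s - 5)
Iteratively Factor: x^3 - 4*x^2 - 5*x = (x + 1)*(x^2 - 5*x) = (x - 5)*(x + 1)*(x)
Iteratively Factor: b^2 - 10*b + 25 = (b - 5)*(b - 5)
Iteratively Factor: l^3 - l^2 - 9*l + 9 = (l + 3)*(l^2 - 4*l + 3) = (l - 1)*(l + 3)*(l - 3)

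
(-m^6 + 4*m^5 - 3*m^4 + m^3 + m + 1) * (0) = 0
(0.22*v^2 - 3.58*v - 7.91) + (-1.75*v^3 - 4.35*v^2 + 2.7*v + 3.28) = -1.75*v^3 - 4.13*v^2 - 0.88*v - 4.63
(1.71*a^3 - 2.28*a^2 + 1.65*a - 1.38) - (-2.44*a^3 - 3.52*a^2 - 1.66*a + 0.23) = 4.15*a^3 + 1.24*a^2 + 3.31*a - 1.61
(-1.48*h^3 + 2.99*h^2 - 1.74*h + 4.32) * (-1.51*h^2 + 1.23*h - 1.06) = 2.2348*h^5 - 6.3353*h^4 + 7.8739*h^3 - 11.8328*h^2 + 7.158*h - 4.5792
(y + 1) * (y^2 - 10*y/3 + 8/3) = y^3 - 7*y^2/3 - 2*y/3 + 8/3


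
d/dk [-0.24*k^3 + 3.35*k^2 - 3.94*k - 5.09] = -0.72*k^2 + 6.7*k - 3.94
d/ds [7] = 0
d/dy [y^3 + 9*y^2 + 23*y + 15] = 3*y^2 + 18*y + 23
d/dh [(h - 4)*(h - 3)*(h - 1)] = 3*h^2 - 16*h + 19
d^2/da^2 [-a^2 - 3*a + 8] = -2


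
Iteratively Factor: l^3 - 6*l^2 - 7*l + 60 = (l - 4)*(l^2 - 2*l - 15) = (l - 4)*(l + 3)*(l - 5)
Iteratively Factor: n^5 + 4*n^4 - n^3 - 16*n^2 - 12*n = (n + 3)*(n^4 + n^3 - 4*n^2 - 4*n) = (n + 1)*(n + 3)*(n^3 - 4*n) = (n - 2)*(n + 1)*(n + 3)*(n^2 + 2*n) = n*(n - 2)*(n + 1)*(n + 3)*(n + 2)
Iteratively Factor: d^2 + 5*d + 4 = (d + 1)*(d + 4)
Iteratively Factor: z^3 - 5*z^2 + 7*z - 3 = (z - 1)*(z^2 - 4*z + 3) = (z - 3)*(z - 1)*(z - 1)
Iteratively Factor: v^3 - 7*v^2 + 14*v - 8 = (v - 2)*(v^2 - 5*v + 4) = (v - 2)*(v - 1)*(v - 4)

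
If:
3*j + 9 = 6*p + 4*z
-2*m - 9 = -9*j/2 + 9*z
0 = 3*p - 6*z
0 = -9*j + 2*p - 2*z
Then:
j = 3/23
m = -315/46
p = 27/23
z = 27/46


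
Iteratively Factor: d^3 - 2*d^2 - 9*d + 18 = (d + 3)*(d^2 - 5*d + 6) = (d - 2)*(d + 3)*(d - 3)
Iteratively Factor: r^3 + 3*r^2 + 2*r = (r)*(r^2 + 3*r + 2) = r*(r + 2)*(r + 1)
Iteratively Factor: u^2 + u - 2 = (u + 2)*(u - 1)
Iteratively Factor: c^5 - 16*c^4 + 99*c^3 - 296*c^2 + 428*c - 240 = (c - 3)*(c^4 - 13*c^3 + 60*c^2 - 116*c + 80) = (c - 3)*(c - 2)*(c^3 - 11*c^2 + 38*c - 40) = (c - 5)*(c - 3)*(c - 2)*(c^2 - 6*c + 8) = (c - 5)*(c - 4)*(c - 3)*(c - 2)*(c - 2)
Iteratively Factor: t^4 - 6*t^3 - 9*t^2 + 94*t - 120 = (t - 3)*(t^3 - 3*t^2 - 18*t + 40) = (t - 3)*(t - 2)*(t^2 - t - 20) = (t - 3)*(t - 2)*(t + 4)*(t - 5)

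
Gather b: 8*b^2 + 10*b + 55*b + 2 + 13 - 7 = 8*b^2 + 65*b + 8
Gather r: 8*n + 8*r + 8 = 8*n + 8*r + 8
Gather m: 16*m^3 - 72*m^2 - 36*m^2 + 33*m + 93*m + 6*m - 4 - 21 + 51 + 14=16*m^3 - 108*m^2 + 132*m + 40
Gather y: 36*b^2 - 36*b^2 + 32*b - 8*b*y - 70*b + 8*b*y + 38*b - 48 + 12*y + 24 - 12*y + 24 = 0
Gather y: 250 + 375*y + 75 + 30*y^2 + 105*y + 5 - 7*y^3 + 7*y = -7*y^3 + 30*y^2 + 487*y + 330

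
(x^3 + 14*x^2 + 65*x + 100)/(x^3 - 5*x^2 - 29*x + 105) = (x^2 + 9*x + 20)/(x^2 - 10*x + 21)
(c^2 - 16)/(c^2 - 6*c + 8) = (c + 4)/(c - 2)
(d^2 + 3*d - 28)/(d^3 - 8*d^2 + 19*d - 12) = (d + 7)/(d^2 - 4*d + 3)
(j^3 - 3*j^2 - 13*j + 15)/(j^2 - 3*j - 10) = (j^2 + 2*j - 3)/(j + 2)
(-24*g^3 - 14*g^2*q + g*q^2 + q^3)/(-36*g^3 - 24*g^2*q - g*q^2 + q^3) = (-4*g + q)/(-6*g + q)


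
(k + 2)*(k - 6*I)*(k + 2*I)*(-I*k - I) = -I*k^4 - 4*k^3 - 3*I*k^3 - 12*k^2 - 14*I*k^2 - 8*k - 36*I*k - 24*I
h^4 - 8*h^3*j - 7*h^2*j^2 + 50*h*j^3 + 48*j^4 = (h - 8*j)*(h - 3*j)*(h + j)*(h + 2*j)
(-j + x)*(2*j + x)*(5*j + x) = -10*j^3 + 3*j^2*x + 6*j*x^2 + x^3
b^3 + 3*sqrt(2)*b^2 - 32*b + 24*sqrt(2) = (b - 2*sqrt(2))*(b - sqrt(2))*(b + 6*sqrt(2))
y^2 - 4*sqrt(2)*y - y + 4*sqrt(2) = (y - 1)*(y - 4*sqrt(2))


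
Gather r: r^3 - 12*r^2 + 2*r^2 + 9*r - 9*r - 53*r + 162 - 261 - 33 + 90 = r^3 - 10*r^2 - 53*r - 42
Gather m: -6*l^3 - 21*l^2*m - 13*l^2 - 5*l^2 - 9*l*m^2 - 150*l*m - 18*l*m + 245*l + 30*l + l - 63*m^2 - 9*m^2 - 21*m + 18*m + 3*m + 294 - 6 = -6*l^3 - 18*l^2 + 276*l + m^2*(-9*l - 72) + m*(-21*l^2 - 168*l) + 288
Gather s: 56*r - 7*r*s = -7*r*s + 56*r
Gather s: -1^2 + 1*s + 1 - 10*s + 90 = 90 - 9*s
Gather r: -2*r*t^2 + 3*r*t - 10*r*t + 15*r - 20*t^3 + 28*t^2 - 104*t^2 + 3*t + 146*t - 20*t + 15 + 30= r*(-2*t^2 - 7*t + 15) - 20*t^3 - 76*t^2 + 129*t + 45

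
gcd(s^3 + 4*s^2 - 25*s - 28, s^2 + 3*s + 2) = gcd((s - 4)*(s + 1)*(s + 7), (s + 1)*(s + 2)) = s + 1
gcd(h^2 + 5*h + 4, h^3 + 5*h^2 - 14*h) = 1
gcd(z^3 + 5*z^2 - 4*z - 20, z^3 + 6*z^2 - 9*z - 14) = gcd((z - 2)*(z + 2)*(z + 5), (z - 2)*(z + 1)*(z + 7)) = z - 2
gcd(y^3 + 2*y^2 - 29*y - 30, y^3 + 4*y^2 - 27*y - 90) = y^2 + y - 30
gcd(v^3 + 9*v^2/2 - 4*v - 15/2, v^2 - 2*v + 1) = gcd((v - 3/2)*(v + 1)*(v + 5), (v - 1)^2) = 1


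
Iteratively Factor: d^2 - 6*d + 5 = (d - 5)*(d - 1)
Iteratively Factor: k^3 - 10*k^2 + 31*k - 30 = (k - 3)*(k^2 - 7*k + 10) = (k - 3)*(k - 2)*(k - 5)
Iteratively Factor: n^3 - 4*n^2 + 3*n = (n)*(n^2 - 4*n + 3) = n*(n - 1)*(n - 3)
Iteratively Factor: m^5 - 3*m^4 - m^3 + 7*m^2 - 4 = (m + 1)*(m^4 - 4*m^3 + 3*m^2 + 4*m - 4) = (m + 1)^2*(m^3 - 5*m^2 + 8*m - 4) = (m - 2)*(m + 1)^2*(m^2 - 3*m + 2) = (m - 2)*(m - 1)*(m + 1)^2*(m - 2)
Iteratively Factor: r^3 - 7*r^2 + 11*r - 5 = (r - 1)*(r^2 - 6*r + 5) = (r - 1)^2*(r - 5)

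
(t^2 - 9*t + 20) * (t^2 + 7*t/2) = t^4 - 11*t^3/2 - 23*t^2/2 + 70*t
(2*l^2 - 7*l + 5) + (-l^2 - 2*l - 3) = l^2 - 9*l + 2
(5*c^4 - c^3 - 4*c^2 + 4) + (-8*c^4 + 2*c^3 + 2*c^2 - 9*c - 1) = -3*c^4 + c^3 - 2*c^2 - 9*c + 3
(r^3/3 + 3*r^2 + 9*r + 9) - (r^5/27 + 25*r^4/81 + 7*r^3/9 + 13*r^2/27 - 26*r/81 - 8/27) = -r^5/27 - 25*r^4/81 - 4*r^3/9 + 68*r^2/27 + 755*r/81 + 251/27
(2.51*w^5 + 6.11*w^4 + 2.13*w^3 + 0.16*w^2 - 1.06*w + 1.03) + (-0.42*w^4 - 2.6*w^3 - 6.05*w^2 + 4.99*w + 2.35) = 2.51*w^5 + 5.69*w^4 - 0.47*w^3 - 5.89*w^2 + 3.93*w + 3.38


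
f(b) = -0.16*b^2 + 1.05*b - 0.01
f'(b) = 1.05 - 0.32*b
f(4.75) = 1.37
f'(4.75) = -0.47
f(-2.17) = -3.04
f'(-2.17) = 1.74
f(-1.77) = -2.37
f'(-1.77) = 1.62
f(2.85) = 1.68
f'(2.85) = 0.14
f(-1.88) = -2.55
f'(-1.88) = 1.65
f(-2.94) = -4.48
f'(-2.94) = 1.99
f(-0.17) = -0.19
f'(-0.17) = 1.10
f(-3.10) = -4.80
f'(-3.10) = 2.04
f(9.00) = -3.52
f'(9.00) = -1.83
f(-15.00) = -51.76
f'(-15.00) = 5.85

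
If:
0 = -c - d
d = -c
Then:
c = -d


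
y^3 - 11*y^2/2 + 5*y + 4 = (y - 4)*(y - 2)*(y + 1/2)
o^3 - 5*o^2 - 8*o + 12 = (o - 6)*(o - 1)*(o + 2)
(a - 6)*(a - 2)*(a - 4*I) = a^3 - 8*a^2 - 4*I*a^2 + 12*a + 32*I*a - 48*I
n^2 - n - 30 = (n - 6)*(n + 5)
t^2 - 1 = (t - 1)*(t + 1)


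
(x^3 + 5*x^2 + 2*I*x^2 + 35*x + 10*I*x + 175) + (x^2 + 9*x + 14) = x^3 + 6*x^2 + 2*I*x^2 + 44*x + 10*I*x + 189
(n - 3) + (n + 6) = 2*n + 3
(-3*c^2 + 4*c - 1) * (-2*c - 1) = 6*c^3 - 5*c^2 - 2*c + 1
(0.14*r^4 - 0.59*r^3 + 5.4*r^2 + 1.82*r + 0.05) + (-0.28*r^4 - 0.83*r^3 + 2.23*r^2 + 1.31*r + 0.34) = -0.14*r^4 - 1.42*r^3 + 7.63*r^2 + 3.13*r + 0.39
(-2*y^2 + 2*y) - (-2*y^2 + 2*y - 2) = 2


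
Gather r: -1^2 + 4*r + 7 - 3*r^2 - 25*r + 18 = -3*r^2 - 21*r + 24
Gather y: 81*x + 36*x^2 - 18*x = 36*x^2 + 63*x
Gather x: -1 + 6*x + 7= 6*x + 6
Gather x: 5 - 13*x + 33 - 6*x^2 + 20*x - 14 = -6*x^2 + 7*x + 24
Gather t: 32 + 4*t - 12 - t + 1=3*t + 21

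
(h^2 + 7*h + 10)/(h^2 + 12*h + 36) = (h^2 + 7*h + 10)/(h^2 + 12*h + 36)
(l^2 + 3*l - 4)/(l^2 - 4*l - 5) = (-l^2 - 3*l + 4)/(-l^2 + 4*l + 5)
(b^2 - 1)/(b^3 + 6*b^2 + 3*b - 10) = (b + 1)/(b^2 + 7*b + 10)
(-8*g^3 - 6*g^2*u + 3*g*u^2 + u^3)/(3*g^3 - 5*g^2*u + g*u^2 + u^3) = (-8*g^3 - 6*g^2*u + 3*g*u^2 + u^3)/(3*g^3 - 5*g^2*u + g*u^2 + u^3)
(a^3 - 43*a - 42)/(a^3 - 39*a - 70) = (-a^3 + 43*a + 42)/(-a^3 + 39*a + 70)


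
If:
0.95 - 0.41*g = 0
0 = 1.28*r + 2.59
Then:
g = 2.32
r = -2.02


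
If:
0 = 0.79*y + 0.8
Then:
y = -1.01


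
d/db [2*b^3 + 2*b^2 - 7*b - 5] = 6*b^2 + 4*b - 7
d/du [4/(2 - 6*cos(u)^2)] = -24*sin(2*u)/(3*cos(2*u) + 1)^2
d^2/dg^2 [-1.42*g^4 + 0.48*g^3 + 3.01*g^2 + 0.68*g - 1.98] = -17.04*g^2 + 2.88*g + 6.02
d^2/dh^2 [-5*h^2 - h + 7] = -10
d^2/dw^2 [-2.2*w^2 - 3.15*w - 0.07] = -4.40000000000000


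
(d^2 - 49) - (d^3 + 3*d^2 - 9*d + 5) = -d^3 - 2*d^2 + 9*d - 54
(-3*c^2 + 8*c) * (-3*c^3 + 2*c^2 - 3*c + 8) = 9*c^5 - 30*c^4 + 25*c^3 - 48*c^2 + 64*c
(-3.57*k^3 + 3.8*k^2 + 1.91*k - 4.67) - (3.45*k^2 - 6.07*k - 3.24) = -3.57*k^3 + 0.35*k^2 + 7.98*k - 1.43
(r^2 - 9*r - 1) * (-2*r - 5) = -2*r^3 + 13*r^2 + 47*r + 5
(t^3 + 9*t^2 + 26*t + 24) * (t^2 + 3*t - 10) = t^5 + 12*t^4 + 43*t^3 + 12*t^2 - 188*t - 240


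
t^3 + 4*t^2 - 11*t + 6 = (t - 1)^2*(t + 6)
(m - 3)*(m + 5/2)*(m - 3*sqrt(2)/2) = m^3 - 3*sqrt(2)*m^2/2 - m^2/2 - 15*m/2 + 3*sqrt(2)*m/4 + 45*sqrt(2)/4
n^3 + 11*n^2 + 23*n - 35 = (n - 1)*(n + 5)*(n + 7)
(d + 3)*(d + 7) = d^2 + 10*d + 21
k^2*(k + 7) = k^3 + 7*k^2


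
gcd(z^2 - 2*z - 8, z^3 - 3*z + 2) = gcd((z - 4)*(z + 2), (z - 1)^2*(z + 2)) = z + 2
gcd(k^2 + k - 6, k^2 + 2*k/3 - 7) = k + 3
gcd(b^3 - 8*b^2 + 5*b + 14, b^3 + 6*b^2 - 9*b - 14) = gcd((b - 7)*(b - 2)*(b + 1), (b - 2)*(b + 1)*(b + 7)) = b^2 - b - 2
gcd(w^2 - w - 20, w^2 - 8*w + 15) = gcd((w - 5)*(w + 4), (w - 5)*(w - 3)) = w - 5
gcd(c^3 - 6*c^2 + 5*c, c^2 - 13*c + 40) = c - 5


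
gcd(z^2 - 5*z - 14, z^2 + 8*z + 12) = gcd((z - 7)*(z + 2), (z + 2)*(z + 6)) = z + 2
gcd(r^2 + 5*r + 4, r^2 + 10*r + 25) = 1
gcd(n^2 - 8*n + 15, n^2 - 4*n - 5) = n - 5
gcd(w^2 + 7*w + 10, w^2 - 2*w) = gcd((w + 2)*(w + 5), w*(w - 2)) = 1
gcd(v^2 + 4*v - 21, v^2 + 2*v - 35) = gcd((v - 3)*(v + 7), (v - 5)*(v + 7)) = v + 7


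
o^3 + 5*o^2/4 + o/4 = o*(o + 1/4)*(o + 1)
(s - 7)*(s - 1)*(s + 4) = s^3 - 4*s^2 - 25*s + 28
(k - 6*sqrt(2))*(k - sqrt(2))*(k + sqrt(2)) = k^3 - 6*sqrt(2)*k^2 - 2*k + 12*sqrt(2)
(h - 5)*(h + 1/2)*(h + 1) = h^3 - 7*h^2/2 - 7*h - 5/2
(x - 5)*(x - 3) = x^2 - 8*x + 15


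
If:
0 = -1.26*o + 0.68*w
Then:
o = 0.53968253968254*w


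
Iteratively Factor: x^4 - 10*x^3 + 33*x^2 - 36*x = (x - 3)*(x^3 - 7*x^2 + 12*x) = (x - 4)*(x - 3)*(x^2 - 3*x) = (x - 4)*(x - 3)^2*(x)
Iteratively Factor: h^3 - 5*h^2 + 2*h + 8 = (h + 1)*(h^2 - 6*h + 8) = (h - 2)*(h + 1)*(h - 4)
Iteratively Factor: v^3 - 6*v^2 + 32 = (v - 4)*(v^2 - 2*v - 8) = (v - 4)*(v + 2)*(v - 4)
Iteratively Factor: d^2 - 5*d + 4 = (d - 1)*(d - 4)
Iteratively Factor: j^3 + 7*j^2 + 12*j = (j + 4)*(j^2 + 3*j) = (j + 3)*(j + 4)*(j)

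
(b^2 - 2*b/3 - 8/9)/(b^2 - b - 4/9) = (3*b + 2)/(3*b + 1)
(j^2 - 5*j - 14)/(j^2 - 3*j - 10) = (j - 7)/(j - 5)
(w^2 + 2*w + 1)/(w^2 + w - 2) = (w^2 + 2*w + 1)/(w^2 + w - 2)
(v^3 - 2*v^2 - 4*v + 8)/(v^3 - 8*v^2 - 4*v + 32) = (v - 2)/(v - 8)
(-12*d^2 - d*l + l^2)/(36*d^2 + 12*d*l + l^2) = (-12*d^2 - d*l + l^2)/(36*d^2 + 12*d*l + l^2)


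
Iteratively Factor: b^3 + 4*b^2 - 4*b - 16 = (b + 2)*(b^2 + 2*b - 8) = (b + 2)*(b + 4)*(b - 2)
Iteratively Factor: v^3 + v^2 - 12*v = (v)*(v^2 + v - 12) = v*(v - 3)*(v + 4)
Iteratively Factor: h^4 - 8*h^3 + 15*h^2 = (h)*(h^3 - 8*h^2 + 15*h) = h^2*(h^2 - 8*h + 15) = h^2*(h - 3)*(h - 5)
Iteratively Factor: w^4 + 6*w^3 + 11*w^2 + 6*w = (w + 2)*(w^3 + 4*w^2 + 3*w) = (w + 1)*(w + 2)*(w^2 + 3*w) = (w + 1)*(w + 2)*(w + 3)*(w)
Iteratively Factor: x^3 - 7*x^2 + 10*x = (x - 5)*(x^2 - 2*x) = (x - 5)*(x - 2)*(x)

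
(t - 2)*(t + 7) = t^2 + 5*t - 14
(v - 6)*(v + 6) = v^2 - 36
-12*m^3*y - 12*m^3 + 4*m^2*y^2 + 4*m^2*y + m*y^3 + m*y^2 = (-2*m + y)*(6*m + y)*(m*y + m)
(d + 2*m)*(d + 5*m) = d^2 + 7*d*m + 10*m^2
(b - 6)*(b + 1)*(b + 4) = b^3 - b^2 - 26*b - 24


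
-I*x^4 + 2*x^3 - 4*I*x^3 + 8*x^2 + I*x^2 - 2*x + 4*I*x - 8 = (x + 1)*(x + 4)*(x + 2*I)*(-I*x + I)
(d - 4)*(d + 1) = d^2 - 3*d - 4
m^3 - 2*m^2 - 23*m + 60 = (m - 4)*(m - 3)*(m + 5)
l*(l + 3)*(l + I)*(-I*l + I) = -I*l^4 + l^3 - 2*I*l^3 + 2*l^2 + 3*I*l^2 - 3*l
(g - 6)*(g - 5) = g^2 - 11*g + 30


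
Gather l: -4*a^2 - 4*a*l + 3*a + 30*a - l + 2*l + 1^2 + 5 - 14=-4*a^2 + 33*a + l*(1 - 4*a) - 8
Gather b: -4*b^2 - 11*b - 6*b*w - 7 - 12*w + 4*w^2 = -4*b^2 + b*(-6*w - 11) + 4*w^2 - 12*w - 7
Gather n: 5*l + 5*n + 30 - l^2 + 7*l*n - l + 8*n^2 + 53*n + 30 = -l^2 + 4*l + 8*n^2 + n*(7*l + 58) + 60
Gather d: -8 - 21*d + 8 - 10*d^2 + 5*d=-10*d^2 - 16*d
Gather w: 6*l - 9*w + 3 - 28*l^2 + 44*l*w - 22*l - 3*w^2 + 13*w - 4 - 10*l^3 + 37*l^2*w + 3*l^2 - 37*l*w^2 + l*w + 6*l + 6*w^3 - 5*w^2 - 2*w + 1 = -10*l^3 - 25*l^2 - 10*l + 6*w^3 + w^2*(-37*l - 8) + w*(37*l^2 + 45*l + 2)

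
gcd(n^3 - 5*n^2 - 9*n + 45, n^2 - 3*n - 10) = n - 5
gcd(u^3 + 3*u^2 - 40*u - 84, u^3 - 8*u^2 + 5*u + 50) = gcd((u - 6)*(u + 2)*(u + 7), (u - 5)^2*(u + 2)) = u + 2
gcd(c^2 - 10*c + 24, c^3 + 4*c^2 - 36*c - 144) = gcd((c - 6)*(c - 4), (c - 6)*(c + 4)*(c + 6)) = c - 6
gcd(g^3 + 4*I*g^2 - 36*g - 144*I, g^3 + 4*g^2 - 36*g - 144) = g^2 - 36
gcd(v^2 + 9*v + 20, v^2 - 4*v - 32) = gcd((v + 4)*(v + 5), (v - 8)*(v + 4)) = v + 4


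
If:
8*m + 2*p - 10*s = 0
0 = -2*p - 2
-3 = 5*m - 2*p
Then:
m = -1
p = -1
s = -1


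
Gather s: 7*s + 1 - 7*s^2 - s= -7*s^2 + 6*s + 1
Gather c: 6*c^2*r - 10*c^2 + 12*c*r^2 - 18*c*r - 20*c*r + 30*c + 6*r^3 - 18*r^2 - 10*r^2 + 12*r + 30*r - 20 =c^2*(6*r - 10) + c*(12*r^2 - 38*r + 30) + 6*r^3 - 28*r^2 + 42*r - 20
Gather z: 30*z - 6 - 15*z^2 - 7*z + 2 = -15*z^2 + 23*z - 4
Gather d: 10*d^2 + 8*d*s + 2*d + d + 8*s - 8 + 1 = 10*d^2 + d*(8*s + 3) + 8*s - 7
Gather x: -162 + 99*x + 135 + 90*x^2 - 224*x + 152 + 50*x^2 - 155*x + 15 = 140*x^2 - 280*x + 140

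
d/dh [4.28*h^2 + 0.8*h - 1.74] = 8.56*h + 0.8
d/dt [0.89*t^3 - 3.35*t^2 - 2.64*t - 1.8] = 2.67*t^2 - 6.7*t - 2.64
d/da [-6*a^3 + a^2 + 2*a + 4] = -18*a^2 + 2*a + 2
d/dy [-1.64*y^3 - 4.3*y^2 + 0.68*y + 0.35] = -4.92*y^2 - 8.6*y + 0.68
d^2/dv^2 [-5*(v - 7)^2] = -10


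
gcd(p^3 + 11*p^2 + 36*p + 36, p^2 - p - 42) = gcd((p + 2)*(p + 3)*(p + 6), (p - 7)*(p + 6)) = p + 6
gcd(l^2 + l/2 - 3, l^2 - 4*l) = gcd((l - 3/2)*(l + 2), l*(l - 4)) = 1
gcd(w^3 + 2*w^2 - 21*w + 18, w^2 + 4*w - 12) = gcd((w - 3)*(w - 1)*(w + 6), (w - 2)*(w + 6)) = w + 6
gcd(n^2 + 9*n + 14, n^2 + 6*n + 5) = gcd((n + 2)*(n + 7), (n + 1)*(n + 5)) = 1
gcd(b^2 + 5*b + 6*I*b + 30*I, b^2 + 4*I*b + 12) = b + 6*I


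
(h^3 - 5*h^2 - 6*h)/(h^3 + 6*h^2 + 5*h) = (h - 6)/(h + 5)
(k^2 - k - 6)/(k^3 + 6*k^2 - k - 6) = (k^2 - k - 6)/(k^3 + 6*k^2 - k - 6)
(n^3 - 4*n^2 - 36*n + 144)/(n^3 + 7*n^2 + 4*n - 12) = (n^2 - 10*n + 24)/(n^2 + n - 2)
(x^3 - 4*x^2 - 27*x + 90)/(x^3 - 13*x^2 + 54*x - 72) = (x + 5)/(x - 4)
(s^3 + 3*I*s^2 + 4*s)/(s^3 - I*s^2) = (s + 4*I)/s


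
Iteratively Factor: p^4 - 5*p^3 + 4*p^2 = (p)*(p^3 - 5*p^2 + 4*p) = p*(p - 4)*(p^2 - p) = p*(p - 4)*(p - 1)*(p)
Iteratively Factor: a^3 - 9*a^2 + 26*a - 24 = (a - 2)*(a^2 - 7*a + 12) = (a - 4)*(a - 2)*(a - 3)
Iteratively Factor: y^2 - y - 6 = (y + 2)*(y - 3)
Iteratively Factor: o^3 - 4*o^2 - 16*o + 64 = (o - 4)*(o^2 - 16) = (o - 4)^2*(o + 4)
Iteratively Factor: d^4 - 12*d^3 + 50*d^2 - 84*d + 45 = (d - 3)*(d^3 - 9*d^2 + 23*d - 15) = (d - 5)*(d - 3)*(d^2 - 4*d + 3) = (d - 5)*(d - 3)^2*(d - 1)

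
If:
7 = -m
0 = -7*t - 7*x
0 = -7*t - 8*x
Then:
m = -7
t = 0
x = 0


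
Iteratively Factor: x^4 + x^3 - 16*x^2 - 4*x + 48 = (x - 3)*(x^3 + 4*x^2 - 4*x - 16) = (x - 3)*(x + 4)*(x^2 - 4) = (x - 3)*(x + 2)*(x + 4)*(x - 2)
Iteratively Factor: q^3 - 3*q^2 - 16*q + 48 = (q - 4)*(q^2 + q - 12) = (q - 4)*(q + 4)*(q - 3)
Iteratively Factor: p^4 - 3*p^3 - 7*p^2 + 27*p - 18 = (p - 3)*(p^3 - 7*p + 6) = (p - 3)*(p - 1)*(p^2 + p - 6) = (p - 3)*(p - 2)*(p - 1)*(p + 3)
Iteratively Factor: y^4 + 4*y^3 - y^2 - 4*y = (y)*(y^3 + 4*y^2 - y - 4) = y*(y - 1)*(y^2 + 5*y + 4) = y*(y - 1)*(y + 1)*(y + 4)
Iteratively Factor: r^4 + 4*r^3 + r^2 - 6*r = (r)*(r^3 + 4*r^2 + r - 6) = r*(r + 2)*(r^2 + 2*r - 3) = r*(r + 2)*(r + 3)*(r - 1)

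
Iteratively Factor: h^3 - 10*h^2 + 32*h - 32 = (h - 4)*(h^2 - 6*h + 8) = (h - 4)*(h - 2)*(h - 4)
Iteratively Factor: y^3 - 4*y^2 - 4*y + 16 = (y - 2)*(y^2 - 2*y - 8) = (y - 2)*(y + 2)*(y - 4)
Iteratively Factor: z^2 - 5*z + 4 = (z - 1)*(z - 4)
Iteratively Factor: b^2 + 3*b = (b + 3)*(b)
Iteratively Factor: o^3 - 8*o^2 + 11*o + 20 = (o - 5)*(o^2 - 3*o - 4) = (o - 5)*(o + 1)*(o - 4)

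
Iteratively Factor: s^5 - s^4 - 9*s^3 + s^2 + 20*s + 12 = (s + 1)*(s^4 - 2*s^3 - 7*s^2 + 8*s + 12) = (s + 1)*(s + 2)*(s^3 - 4*s^2 + s + 6) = (s + 1)^2*(s + 2)*(s^2 - 5*s + 6) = (s - 3)*(s + 1)^2*(s + 2)*(s - 2)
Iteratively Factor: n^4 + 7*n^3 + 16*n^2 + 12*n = (n + 3)*(n^3 + 4*n^2 + 4*n) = n*(n + 3)*(n^2 + 4*n + 4) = n*(n + 2)*(n + 3)*(n + 2)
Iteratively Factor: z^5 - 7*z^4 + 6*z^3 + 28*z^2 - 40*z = (z - 5)*(z^4 - 2*z^3 - 4*z^2 + 8*z) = (z - 5)*(z + 2)*(z^3 - 4*z^2 + 4*z) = (z - 5)*(z - 2)*(z + 2)*(z^2 - 2*z) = z*(z - 5)*(z - 2)*(z + 2)*(z - 2)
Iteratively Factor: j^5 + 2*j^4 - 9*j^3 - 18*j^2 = (j - 3)*(j^4 + 5*j^3 + 6*j^2) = (j - 3)*(j + 2)*(j^3 + 3*j^2) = j*(j - 3)*(j + 2)*(j^2 + 3*j) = j^2*(j - 3)*(j + 2)*(j + 3)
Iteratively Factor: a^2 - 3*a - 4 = (a + 1)*(a - 4)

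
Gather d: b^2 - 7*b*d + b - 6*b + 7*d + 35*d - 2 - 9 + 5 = b^2 - 5*b + d*(42 - 7*b) - 6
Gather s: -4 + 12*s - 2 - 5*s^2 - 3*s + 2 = -5*s^2 + 9*s - 4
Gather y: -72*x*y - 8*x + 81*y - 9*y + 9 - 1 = -8*x + y*(72 - 72*x) + 8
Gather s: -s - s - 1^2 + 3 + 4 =6 - 2*s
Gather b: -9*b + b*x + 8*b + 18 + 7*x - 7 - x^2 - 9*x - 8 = b*(x - 1) - x^2 - 2*x + 3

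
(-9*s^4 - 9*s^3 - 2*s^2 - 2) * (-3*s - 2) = 27*s^5 + 45*s^4 + 24*s^3 + 4*s^2 + 6*s + 4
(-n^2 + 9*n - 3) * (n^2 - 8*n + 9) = -n^4 + 17*n^3 - 84*n^2 + 105*n - 27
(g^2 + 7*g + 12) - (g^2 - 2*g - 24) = 9*g + 36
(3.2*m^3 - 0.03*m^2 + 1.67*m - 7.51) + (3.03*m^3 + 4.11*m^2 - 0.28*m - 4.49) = 6.23*m^3 + 4.08*m^2 + 1.39*m - 12.0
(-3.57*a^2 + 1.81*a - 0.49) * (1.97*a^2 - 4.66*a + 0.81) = -7.0329*a^4 + 20.2019*a^3 - 12.2916*a^2 + 3.7495*a - 0.3969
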